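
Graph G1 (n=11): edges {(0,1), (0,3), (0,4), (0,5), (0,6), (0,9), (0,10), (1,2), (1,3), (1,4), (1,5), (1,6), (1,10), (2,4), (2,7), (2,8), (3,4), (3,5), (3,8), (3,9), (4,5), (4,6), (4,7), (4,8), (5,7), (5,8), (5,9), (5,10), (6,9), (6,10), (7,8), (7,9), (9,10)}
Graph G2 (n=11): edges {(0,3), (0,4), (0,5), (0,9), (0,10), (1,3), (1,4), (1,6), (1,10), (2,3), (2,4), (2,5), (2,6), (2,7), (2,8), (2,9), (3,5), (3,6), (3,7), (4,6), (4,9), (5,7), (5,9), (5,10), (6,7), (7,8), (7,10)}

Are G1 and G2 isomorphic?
No, not isomorphic

The graphs are NOT isomorphic.

Counting triangles (3-cliques): G1 has 36, G2 has 18.
Triangle count is an isomorphism invariant, so differing triangle counts rule out isomorphism.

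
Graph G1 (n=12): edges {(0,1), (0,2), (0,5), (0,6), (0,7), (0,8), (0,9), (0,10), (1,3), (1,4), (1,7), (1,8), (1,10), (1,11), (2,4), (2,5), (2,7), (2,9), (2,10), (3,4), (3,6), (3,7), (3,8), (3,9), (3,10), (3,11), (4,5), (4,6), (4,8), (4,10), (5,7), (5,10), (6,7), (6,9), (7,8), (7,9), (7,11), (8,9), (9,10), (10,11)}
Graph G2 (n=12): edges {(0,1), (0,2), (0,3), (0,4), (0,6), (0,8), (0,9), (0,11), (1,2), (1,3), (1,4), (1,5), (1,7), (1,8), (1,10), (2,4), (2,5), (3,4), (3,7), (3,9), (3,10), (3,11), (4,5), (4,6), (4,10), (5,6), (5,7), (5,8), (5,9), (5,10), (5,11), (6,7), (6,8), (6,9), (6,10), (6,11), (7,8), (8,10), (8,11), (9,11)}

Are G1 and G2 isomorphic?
Yes, isomorphic

The graphs are isomorphic.
One valid mapping φ: V(G1) → V(G2): 0→6, 1→4, 2→11, 3→1, 4→3, 5→9, 6→7, 7→5, 8→10, 9→8, 10→0, 11→2

Verify φ preserves adjacency — for each edge of G1, its image is an edge of G2:
  (0,1) → (φ(0),φ(1)) = (4,6) ∈ E(G2) ✓
  (0,2) → (φ(0),φ(2)) = (6,11) ∈ E(G2) ✓
  (0,5) → (φ(0),φ(5)) = (6,9) ∈ E(G2) ✓
  (0,6) → (φ(0),φ(6)) = (6,7) ∈ E(G2) ✓
  (0,7) → (φ(0),φ(7)) = (5,6) ∈ E(G2) ✓
  (0,8) → (φ(0),φ(8)) = (6,10) ∈ E(G2) ✓
  (0,9) → (φ(0),φ(9)) = (6,8) ∈ E(G2) ✓
  (0,10) → (φ(0),φ(10)) = (0,6) ∈ E(G2) ✓
  (1,3) → (φ(1),φ(3)) = (1,4) ∈ E(G2) ✓
  (1,4) → (φ(1),φ(4)) = (3,4) ∈ E(G2) ✓
  (1,7) → (φ(1),φ(7)) = (4,5) ∈ E(G2) ✓
  (1,8) → (φ(1),φ(8)) = (4,10) ∈ E(G2) ✓
  (1,10) → (φ(1),φ(10)) = (0,4) ∈ E(G2) ✓
  (1,11) → (φ(1),φ(11)) = (2,4) ∈ E(G2) ✓
  (2,4) → (φ(2),φ(4)) = (3,11) ∈ E(G2) ✓
  (2,5) → (φ(2),φ(5)) = (9,11) ∈ E(G2) ✓
  (2,7) → (φ(2),φ(7)) = (5,11) ∈ E(G2) ✓
  (2,9) → (φ(2),φ(9)) = (8,11) ∈ E(G2) ✓
  (2,10) → (φ(2),φ(10)) = (0,11) ∈ E(G2) ✓
  (3,4) → (φ(3),φ(4)) = (1,3) ∈ E(G2) ✓
  (3,6) → (φ(3),φ(6)) = (1,7) ∈ E(G2) ✓
  (3,7) → (φ(3),φ(7)) = (1,5) ∈ E(G2) ✓
  (3,8) → (φ(3),φ(8)) = (1,10) ∈ E(G2) ✓
  (3,9) → (φ(3),φ(9)) = (1,8) ∈ E(G2) ✓
  (3,10) → (φ(3),φ(10)) = (0,1) ∈ E(G2) ✓
  (3,11) → (φ(3),φ(11)) = (1,2) ∈ E(G2) ✓
  (4,5) → (φ(4),φ(5)) = (3,9) ∈ E(G2) ✓
  (4,6) → (φ(4),φ(6)) = (3,7) ∈ E(G2) ✓
  (4,8) → (φ(4),φ(8)) = (3,10) ∈ E(G2) ✓
  (4,10) → (φ(4),φ(10)) = (0,3) ∈ E(G2) ✓
  (5,7) → (φ(5),φ(7)) = (5,9) ∈ E(G2) ✓
  (5,10) → (φ(5),φ(10)) = (0,9) ∈ E(G2) ✓
  (6,7) → (φ(6),φ(7)) = (5,7) ∈ E(G2) ✓
  (6,9) → (φ(6),φ(9)) = (7,8) ∈ E(G2) ✓
  (7,8) → (φ(7),φ(8)) = (5,10) ∈ E(G2) ✓
  (7,9) → (φ(7),φ(9)) = (5,8) ∈ E(G2) ✓
  (7,11) → (φ(7),φ(11)) = (2,5) ∈ E(G2) ✓
  (8,9) → (φ(8),φ(9)) = (8,10) ∈ E(G2) ✓
  (9,10) → (φ(9),φ(10)) = (0,8) ∈ E(G2) ✓
  (10,11) → (φ(10),φ(11)) = (0,2) ∈ E(G2) ✓
All 40 edges of G1 map to edges of G2, and |E(G1)| = |E(G2)| = 40, so φ is a bijection on edges as well as vertices. Hence G1 ≅ G2.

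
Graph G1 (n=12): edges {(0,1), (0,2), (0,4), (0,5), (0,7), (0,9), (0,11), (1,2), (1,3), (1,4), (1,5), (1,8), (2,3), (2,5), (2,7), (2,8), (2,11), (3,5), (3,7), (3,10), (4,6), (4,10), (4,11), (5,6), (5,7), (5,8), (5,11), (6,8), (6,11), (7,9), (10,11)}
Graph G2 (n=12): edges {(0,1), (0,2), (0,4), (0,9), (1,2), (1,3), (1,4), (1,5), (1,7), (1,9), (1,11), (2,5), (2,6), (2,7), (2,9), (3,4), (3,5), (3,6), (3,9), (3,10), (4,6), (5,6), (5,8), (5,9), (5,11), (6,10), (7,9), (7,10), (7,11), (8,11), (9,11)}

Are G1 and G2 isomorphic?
Yes, isomorphic

The graphs are isomorphic.
One valid mapping φ: V(G1) → V(G2): 0→5, 1→2, 2→9, 3→7, 4→6, 5→1, 6→4, 7→11, 8→0, 9→8, 10→10, 11→3

Verify φ preserves adjacency — for each edge of G1, its image is an edge of G2:
  (0,1) → (φ(0),φ(1)) = (2,5) ∈ E(G2) ✓
  (0,2) → (φ(0),φ(2)) = (5,9) ∈ E(G2) ✓
  (0,4) → (φ(0),φ(4)) = (5,6) ∈ E(G2) ✓
  (0,5) → (φ(0),φ(5)) = (1,5) ∈ E(G2) ✓
  (0,7) → (φ(0),φ(7)) = (5,11) ∈ E(G2) ✓
  (0,9) → (φ(0),φ(9)) = (5,8) ∈ E(G2) ✓
  (0,11) → (φ(0),φ(11)) = (3,5) ∈ E(G2) ✓
  (1,2) → (φ(1),φ(2)) = (2,9) ∈ E(G2) ✓
  (1,3) → (φ(1),φ(3)) = (2,7) ∈ E(G2) ✓
  (1,4) → (φ(1),φ(4)) = (2,6) ∈ E(G2) ✓
  (1,5) → (φ(1),φ(5)) = (1,2) ∈ E(G2) ✓
  (1,8) → (φ(1),φ(8)) = (0,2) ∈ E(G2) ✓
  (2,3) → (φ(2),φ(3)) = (7,9) ∈ E(G2) ✓
  (2,5) → (φ(2),φ(5)) = (1,9) ∈ E(G2) ✓
  (2,7) → (φ(2),φ(7)) = (9,11) ∈ E(G2) ✓
  (2,8) → (φ(2),φ(8)) = (0,9) ∈ E(G2) ✓
  (2,11) → (φ(2),φ(11)) = (3,9) ∈ E(G2) ✓
  (3,5) → (φ(3),φ(5)) = (1,7) ∈ E(G2) ✓
  (3,7) → (φ(3),φ(7)) = (7,11) ∈ E(G2) ✓
  (3,10) → (φ(3),φ(10)) = (7,10) ∈ E(G2) ✓
  (4,6) → (φ(4),φ(6)) = (4,6) ∈ E(G2) ✓
  (4,10) → (φ(4),φ(10)) = (6,10) ∈ E(G2) ✓
  (4,11) → (φ(4),φ(11)) = (3,6) ∈ E(G2) ✓
  (5,6) → (φ(5),φ(6)) = (1,4) ∈ E(G2) ✓
  (5,7) → (φ(5),φ(7)) = (1,11) ∈ E(G2) ✓
  (5,8) → (φ(5),φ(8)) = (0,1) ∈ E(G2) ✓
  (5,11) → (φ(5),φ(11)) = (1,3) ∈ E(G2) ✓
  (6,8) → (φ(6),φ(8)) = (0,4) ∈ E(G2) ✓
  (6,11) → (φ(6),φ(11)) = (3,4) ∈ E(G2) ✓
  (7,9) → (φ(7),φ(9)) = (8,11) ∈ E(G2) ✓
  (10,11) → (φ(10),φ(11)) = (3,10) ∈ E(G2) ✓
All 31 edges of G1 map to edges of G2, and |E(G1)| = |E(G2)| = 31, so φ is a bijection on edges as well as vertices. Hence G1 ≅ G2.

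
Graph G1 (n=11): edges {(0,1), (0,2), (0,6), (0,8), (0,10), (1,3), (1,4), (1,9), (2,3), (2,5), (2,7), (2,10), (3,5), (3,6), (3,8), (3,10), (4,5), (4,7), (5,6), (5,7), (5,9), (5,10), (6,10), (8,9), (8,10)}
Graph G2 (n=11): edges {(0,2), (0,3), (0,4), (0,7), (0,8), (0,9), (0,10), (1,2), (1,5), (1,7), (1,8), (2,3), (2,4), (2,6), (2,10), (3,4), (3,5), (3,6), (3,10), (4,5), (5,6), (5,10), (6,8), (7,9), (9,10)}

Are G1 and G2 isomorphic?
Yes, isomorphic

The graphs are isomorphic.
One valid mapping φ: V(G1) → V(G2): 0→5, 1→1, 2→10, 3→2, 4→7, 5→0, 6→4, 7→9, 8→6, 9→8, 10→3

Verify φ preserves adjacency — for each edge of G1, its image is an edge of G2:
  (0,1) → (φ(0),φ(1)) = (1,5) ∈ E(G2) ✓
  (0,2) → (φ(0),φ(2)) = (5,10) ∈ E(G2) ✓
  (0,6) → (φ(0),φ(6)) = (4,5) ∈ E(G2) ✓
  (0,8) → (φ(0),φ(8)) = (5,6) ∈ E(G2) ✓
  (0,10) → (φ(0),φ(10)) = (3,5) ∈ E(G2) ✓
  (1,3) → (φ(1),φ(3)) = (1,2) ∈ E(G2) ✓
  (1,4) → (φ(1),φ(4)) = (1,7) ∈ E(G2) ✓
  (1,9) → (φ(1),φ(9)) = (1,8) ∈ E(G2) ✓
  (2,3) → (φ(2),φ(3)) = (2,10) ∈ E(G2) ✓
  (2,5) → (φ(2),φ(5)) = (0,10) ∈ E(G2) ✓
  (2,7) → (φ(2),φ(7)) = (9,10) ∈ E(G2) ✓
  (2,10) → (φ(2),φ(10)) = (3,10) ∈ E(G2) ✓
  (3,5) → (φ(3),φ(5)) = (0,2) ∈ E(G2) ✓
  (3,6) → (φ(3),φ(6)) = (2,4) ∈ E(G2) ✓
  (3,8) → (φ(3),φ(8)) = (2,6) ∈ E(G2) ✓
  (3,10) → (φ(3),φ(10)) = (2,3) ∈ E(G2) ✓
  (4,5) → (φ(4),φ(5)) = (0,7) ∈ E(G2) ✓
  (4,7) → (φ(4),φ(7)) = (7,9) ∈ E(G2) ✓
  (5,6) → (φ(5),φ(6)) = (0,4) ∈ E(G2) ✓
  (5,7) → (φ(5),φ(7)) = (0,9) ∈ E(G2) ✓
  (5,9) → (φ(5),φ(9)) = (0,8) ∈ E(G2) ✓
  (5,10) → (φ(5),φ(10)) = (0,3) ∈ E(G2) ✓
  (6,10) → (φ(6),φ(10)) = (3,4) ∈ E(G2) ✓
  (8,9) → (φ(8),φ(9)) = (6,8) ∈ E(G2) ✓
  (8,10) → (φ(8),φ(10)) = (3,6) ∈ E(G2) ✓
All 25 edges of G1 map to edges of G2, and |E(G1)| = |E(G2)| = 25, so φ is a bijection on edges as well as vertices. Hence G1 ≅ G2.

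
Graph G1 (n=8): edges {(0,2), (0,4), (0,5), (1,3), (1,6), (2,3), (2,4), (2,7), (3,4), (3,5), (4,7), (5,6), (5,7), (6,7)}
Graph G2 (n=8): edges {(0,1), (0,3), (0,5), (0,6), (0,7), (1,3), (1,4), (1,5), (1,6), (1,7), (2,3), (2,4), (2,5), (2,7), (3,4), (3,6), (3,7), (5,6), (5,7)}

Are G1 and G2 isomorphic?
No, not isomorphic

The graphs are NOT isomorphic.

Degrees in G1: deg(0)=3, deg(1)=2, deg(2)=4, deg(3)=4, deg(4)=4, deg(5)=4, deg(6)=3, deg(7)=4.
Sorted degree sequence of G1: [4, 4, 4, 4, 4, 3, 3, 2].
Degrees in G2: deg(0)=5, deg(1)=6, deg(2)=4, deg(3)=6, deg(4)=3, deg(5)=5, deg(6)=4, deg(7)=5.
Sorted degree sequence of G2: [6, 6, 5, 5, 5, 4, 4, 3].
The (sorted) degree sequence is an isomorphism invariant, so since G1 and G2 have different degree sequences they cannot be isomorphic.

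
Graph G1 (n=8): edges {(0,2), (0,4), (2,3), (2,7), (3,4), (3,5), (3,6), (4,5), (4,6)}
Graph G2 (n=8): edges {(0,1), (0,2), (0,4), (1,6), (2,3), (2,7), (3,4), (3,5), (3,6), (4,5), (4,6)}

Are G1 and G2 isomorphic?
No, not isomorphic

The graphs are NOT isomorphic.

Counting edges: G1 has 9 edge(s); G2 has 11 edge(s).
Edge count is an isomorphism invariant (a bijection on vertices induces a bijection on edges), so differing edge counts rule out isomorphism.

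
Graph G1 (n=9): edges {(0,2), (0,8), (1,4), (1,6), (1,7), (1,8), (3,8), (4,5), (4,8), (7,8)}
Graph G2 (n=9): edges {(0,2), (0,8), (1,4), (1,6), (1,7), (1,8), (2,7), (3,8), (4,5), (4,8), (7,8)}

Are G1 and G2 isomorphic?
No, not isomorphic

The graphs are NOT isomorphic.

Counting edges: G1 has 10 edge(s); G2 has 11 edge(s).
Edge count is an isomorphism invariant (a bijection on vertices induces a bijection on edges), so differing edge counts rule out isomorphism.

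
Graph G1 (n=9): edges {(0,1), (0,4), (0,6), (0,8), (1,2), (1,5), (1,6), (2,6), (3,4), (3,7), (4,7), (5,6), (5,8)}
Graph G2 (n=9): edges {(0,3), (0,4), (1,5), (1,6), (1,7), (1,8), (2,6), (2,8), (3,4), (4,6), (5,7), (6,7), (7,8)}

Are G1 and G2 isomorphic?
Yes, isomorphic

The graphs are isomorphic.
One valid mapping φ: V(G1) → V(G2): 0→6, 1→1, 2→5, 3→0, 4→4, 5→8, 6→7, 7→3, 8→2

Verify φ preserves adjacency — for each edge of G1, its image is an edge of G2:
  (0,1) → (φ(0),φ(1)) = (1,6) ∈ E(G2) ✓
  (0,4) → (φ(0),φ(4)) = (4,6) ∈ E(G2) ✓
  (0,6) → (φ(0),φ(6)) = (6,7) ∈ E(G2) ✓
  (0,8) → (φ(0),φ(8)) = (2,6) ∈ E(G2) ✓
  (1,2) → (φ(1),φ(2)) = (1,5) ∈ E(G2) ✓
  (1,5) → (φ(1),φ(5)) = (1,8) ∈ E(G2) ✓
  (1,6) → (φ(1),φ(6)) = (1,7) ∈ E(G2) ✓
  (2,6) → (φ(2),φ(6)) = (5,7) ∈ E(G2) ✓
  (3,4) → (φ(3),φ(4)) = (0,4) ∈ E(G2) ✓
  (3,7) → (φ(3),φ(7)) = (0,3) ∈ E(G2) ✓
  (4,7) → (φ(4),φ(7)) = (3,4) ∈ E(G2) ✓
  (5,6) → (φ(5),φ(6)) = (7,8) ∈ E(G2) ✓
  (5,8) → (φ(5),φ(8)) = (2,8) ∈ E(G2) ✓
All 13 edges of G1 map to edges of G2, and |E(G1)| = |E(G2)| = 13, so φ is a bijection on edges as well as vertices. Hence G1 ≅ G2.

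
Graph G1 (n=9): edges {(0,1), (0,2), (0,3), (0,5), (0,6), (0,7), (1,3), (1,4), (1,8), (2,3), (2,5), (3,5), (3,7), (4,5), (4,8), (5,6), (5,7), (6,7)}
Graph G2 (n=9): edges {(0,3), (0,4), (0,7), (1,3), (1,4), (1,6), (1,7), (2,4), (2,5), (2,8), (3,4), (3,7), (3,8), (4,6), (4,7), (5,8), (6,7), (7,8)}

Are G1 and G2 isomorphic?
Yes, isomorphic

The graphs are isomorphic.
One valid mapping φ: V(G1) → V(G2): 0→7, 1→8, 2→0, 3→3, 4→2, 5→4, 6→6, 7→1, 8→5

Verify φ preserves adjacency — for each edge of G1, its image is an edge of G2:
  (0,1) → (φ(0),φ(1)) = (7,8) ∈ E(G2) ✓
  (0,2) → (φ(0),φ(2)) = (0,7) ∈ E(G2) ✓
  (0,3) → (φ(0),φ(3)) = (3,7) ∈ E(G2) ✓
  (0,5) → (φ(0),φ(5)) = (4,7) ∈ E(G2) ✓
  (0,6) → (φ(0),φ(6)) = (6,7) ∈ E(G2) ✓
  (0,7) → (φ(0),φ(7)) = (1,7) ∈ E(G2) ✓
  (1,3) → (φ(1),φ(3)) = (3,8) ∈ E(G2) ✓
  (1,4) → (φ(1),φ(4)) = (2,8) ∈ E(G2) ✓
  (1,8) → (φ(1),φ(8)) = (5,8) ∈ E(G2) ✓
  (2,3) → (φ(2),φ(3)) = (0,3) ∈ E(G2) ✓
  (2,5) → (φ(2),φ(5)) = (0,4) ∈ E(G2) ✓
  (3,5) → (φ(3),φ(5)) = (3,4) ∈ E(G2) ✓
  (3,7) → (φ(3),φ(7)) = (1,3) ∈ E(G2) ✓
  (4,5) → (φ(4),φ(5)) = (2,4) ∈ E(G2) ✓
  (4,8) → (φ(4),φ(8)) = (2,5) ∈ E(G2) ✓
  (5,6) → (φ(5),φ(6)) = (4,6) ∈ E(G2) ✓
  (5,7) → (φ(5),φ(7)) = (1,4) ∈ E(G2) ✓
  (6,7) → (φ(6),φ(7)) = (1,6) ∈ E(G2) ✓
All 18 edges of G1 map to edges of G2, and |E(G1)| = |E(G2)| = 18, so φ is a bijection on edges as well as vertices. Hence G1 ≅ G2.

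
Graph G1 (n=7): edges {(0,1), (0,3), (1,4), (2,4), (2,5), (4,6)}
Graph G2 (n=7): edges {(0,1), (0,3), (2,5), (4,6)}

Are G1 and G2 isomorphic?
No, not isomorphic

The graphs are NOT isomorphic.

Counting edges: G1 has 6 edge(s); G2 has 4 edge(s).
Edge count is an isomorphism invariant (a bijection on vertices induces a bijection on edges), so differing edge counts rule out isomorphism.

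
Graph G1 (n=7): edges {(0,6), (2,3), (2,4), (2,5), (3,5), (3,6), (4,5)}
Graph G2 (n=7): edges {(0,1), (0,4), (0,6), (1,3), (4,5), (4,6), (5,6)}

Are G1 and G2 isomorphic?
Yes, isomorphic

The graphs are isomorphic.
One valid mapping φ: V(G1) → V(G2): 0→3, 1→2, 2→6, 3→0, 4→5, 5→4, 6→1

Verify φ preserves adjacency — for each edge of G1, its image is an edge of G2:
  (0,6) → (φ(0),φ(6)) = (1,3) ∈ E(G2) ✓
  (2,3) → (φ(2),φ(3)) = (0,6) ∈ E(G2) ✓
  (2,4) → (φ(2),φ(4)) = (5,6) ∈ E(G2) ✓
  (2,5) → (φ(2),φ(5)) = (4,6) ∈ E(G2) ✓
  (3,5) → (φ(3),φ(5)) = (0,4) ∈ E(G2) ✓
  (3,6) → (φ(3),φ(6)) = (0,1) ∈ E(G2) ✓
  (4,5) → (φ(4),φ(5)) = (4,5) ∈ E(G2) ✓
All 7 edges of G1 map to edges of G2, and |E(G1)| = |E(G2)| = 7, so φ is a bijection on edges as well as vertices. Hence G1 ≅ G2.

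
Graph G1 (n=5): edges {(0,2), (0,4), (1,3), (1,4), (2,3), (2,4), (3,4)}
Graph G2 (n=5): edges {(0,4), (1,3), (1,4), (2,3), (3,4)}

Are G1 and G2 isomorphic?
No, not isomorphic

The graphs are NOT isomorphic.

Degrees in G1: deg(0)=2, deg(1)=2, deg(2)=3, deg(3)=3, deg(4)=4.
Sorted degree sequence of G1: [4, 3, 3, 2, 2].
Degrees in G2: deg(0)=1, deg(1)=2, deg(2)=1, deg(3)=3, deg(4)=3.
Sorted degree sequence of G2: [3, 3, 2, 1, 1].
The (sorted) degree sequence is an isomorphism invariant, so since G1 and G2 have different degree sequences they cannot be isomorphic.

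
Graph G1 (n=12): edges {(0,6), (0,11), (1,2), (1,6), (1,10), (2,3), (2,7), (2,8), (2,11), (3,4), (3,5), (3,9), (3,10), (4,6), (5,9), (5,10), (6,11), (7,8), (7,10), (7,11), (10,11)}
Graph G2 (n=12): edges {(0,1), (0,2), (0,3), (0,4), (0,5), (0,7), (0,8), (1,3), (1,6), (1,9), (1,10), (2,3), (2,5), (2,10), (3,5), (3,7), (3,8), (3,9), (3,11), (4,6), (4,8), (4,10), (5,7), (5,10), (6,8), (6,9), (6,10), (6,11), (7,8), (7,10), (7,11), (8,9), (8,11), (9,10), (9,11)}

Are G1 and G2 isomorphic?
No, not isomorphic

The graphs are NOT isomorphic.

Degrees in G1: deg(0)=2, deg(1)=3, deg(2)=5, deg(3)=5, deg(4)=2, deg(5)=3, deg(6)=4, deg(7)=4, deg(8)=2, deg(9)=2, deg(10)=5, deg(11)=5.
Sorted degree sequence of G1: [5, 5, 5, 5, 4, 4, 3, 3, 2, 2, 2, 2].
Degrees in G2: deg(0)=7, deg(1)=5, deg(2)=4, deg(3)=8, deg(4)=4, deg(5)=5, deg(6)=6, deg(7)=6, deg(8)=7, deg(9)=6, deg(10)=7, deg(11)=5.
Sorted degree sequence of G2: [8, 7, 7, 7, 6, 6, 6, 5, 5, 5, 4, 4].
The (sorted) degree sequence is an isomorphism invariant, so since G1 and G2 have different degree sequences they cannot be isomorphic.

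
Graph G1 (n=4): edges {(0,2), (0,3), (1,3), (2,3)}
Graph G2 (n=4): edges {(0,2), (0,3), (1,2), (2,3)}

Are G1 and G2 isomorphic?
Yes, isomorphic

The graphs are isomorphic.
One valid mapping φ: V(G1) → V(G2): 0→0, 1→1, 2→3, 3→2

Verify φ preserves adjacency — for each edge of G1, its image is an edge of G2:
  (0,2) → (φ(0),φ(2)) = (0,3) ∈ E(G2) ✓
  (0,3) → (φ(0),φ(3)) = (0,2) ∈ E(G2) ✓
  (1,3) → (φ(1),φ(3)) = (1,2) ∈ E(G2) ✓
  (2,3) → (φ(2),φ(3)) = (2,3) ∈ E(G2) ✓
All 4 edges of G1 map to edges of G2, and |E(G1)| = |E(G2)| = 4, so φ is a bijection on edges as well as vertices. Hence G1 ≅ G2.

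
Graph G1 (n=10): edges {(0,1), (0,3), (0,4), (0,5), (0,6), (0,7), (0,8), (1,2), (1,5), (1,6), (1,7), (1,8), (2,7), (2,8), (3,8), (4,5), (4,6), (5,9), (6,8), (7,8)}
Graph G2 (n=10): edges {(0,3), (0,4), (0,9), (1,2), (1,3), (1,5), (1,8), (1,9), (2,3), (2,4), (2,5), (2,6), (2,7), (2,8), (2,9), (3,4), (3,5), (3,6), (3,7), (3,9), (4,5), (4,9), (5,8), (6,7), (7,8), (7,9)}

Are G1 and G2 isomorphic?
No, not isomorphic

The graphs are NOT isomorphic.

Degrees in G1: deg(0)=7, deg(1)=6, deg(2)=3, deg(3)=2, deg(4)=3, deg(5)=4, deg(6)=4, deg(7)=4, deg(8)=6, deg(9)=1.
Sorted degree sequence of G1: [7, 6, 6, 4, 4, 4, 3, 3, 2, 1].
Degrees in G2: deg(0)=3, deg(1)=5, deg(2)=8, deg(3)=8, deg(4)=5, deg(5)=5, deg(6)=3, deg(7)=5, deg(8)=4, deg(9)=6.
Sorted degree sequence of G2: [8, 8, 6, 5, 5, 5, 5, 4, 3, 3].
The (sorted) degree sequence is an isomorphism invariant, so since G1 and G2 have different degree sequences they cannot be isomorphic.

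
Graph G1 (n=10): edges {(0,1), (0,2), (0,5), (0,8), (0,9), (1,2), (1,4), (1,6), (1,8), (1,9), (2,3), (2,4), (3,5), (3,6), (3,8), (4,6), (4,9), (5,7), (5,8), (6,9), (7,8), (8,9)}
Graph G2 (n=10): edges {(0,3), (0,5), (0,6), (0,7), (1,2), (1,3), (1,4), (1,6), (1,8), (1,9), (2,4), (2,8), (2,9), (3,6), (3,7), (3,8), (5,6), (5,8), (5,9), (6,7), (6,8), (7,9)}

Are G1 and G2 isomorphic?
Yes, isomorphic

The graphs are isomorphic.
One valid mapping φ: V(G1) → V(G2): 0→8, 1→6, 2→5, 3→9, 4→0, 5→2, 6→7, 7→4, 8→1, 9→3

Verify φ preserves adjacency — for each edge of G1, its image is an edge of G2:
  (0,1) → (φ(0),φ(1)) = (6,8) ∈ E(G2) ✓
  (0,2) → (φ(0),φ(2)) = (5,8) ∈ E(G2) ✓
  (0,5) → (φ(0),φ(5)) = (2,8) ∈ E(G2) ✓
  (0,8) → (φ(0),φ(8)) = (1,8) ∈ E(G2) ✓
  (0,9) → (φ(0),φ(9)) = (3,8) ∈ E(G2) ✓
  (1,2) → (φ(1),φ(2)) = (5,6) ∈ E(G2) ✓
  (1,4) → (φ(1),φ(4)) = (0,6) ∈ E(G2) ✓
  (1,6) → (φ(1),φ(6)) = (6,7) ∈ E(G2) ✓
  (1,8) → (φ(1),φ(8)) = (1,6) ∈ E(G2) ✓
  (1,9) → (φ(1),φ(9)) = (3,6) ∈ E(G2) ✓
  (2,3) → (φ(2),φ(3)) = (5,9) ∈ E(G2) ✓
  (2,4) → (φ(2),φ(4)) = (0,5) ∈ E(G2) ✓
  (3,5) → (φ(3),φ(5)) = (2,9) ∈ E(G2) ✓
  (3,6) → (φ(3),φ(6)) = (7,9) ∈ E(G2) ✓
  (3,8) → (φ(3),φ(8)) = (1,9) ∈ E(G2) ✓
  (4,6) → (φ(4),φ(6)) = (0,7) ∈ E(G2) ✓
  (4,9) → (φ(4),φ(9)) = (0,3) ∈ E(G2) ✓
  (5,7) → (φ(5),φ(7)) = (2,4) ∈ E(G2) ✓
  (5,8) → (φ(5),φ(8)) = (1,2) ∈ E(G2) ✓
  (6,9) → (φ(6),φ(9)) = (3,7) ∈ E(G2) ✓
  (7,8) → (φ(7),φ(8)) = (1,4) ∈ E(G2) ✓
  (8,9) → (φ(8),φ(9)) = (1,3) ∈ E(G2) ✓
All 22 edges of G1 map to edges of G2, and |E(G1)| = |E(G2)| = 22, so φ is a bijection on edges as well as vertices. Hence G1 ≅ G2.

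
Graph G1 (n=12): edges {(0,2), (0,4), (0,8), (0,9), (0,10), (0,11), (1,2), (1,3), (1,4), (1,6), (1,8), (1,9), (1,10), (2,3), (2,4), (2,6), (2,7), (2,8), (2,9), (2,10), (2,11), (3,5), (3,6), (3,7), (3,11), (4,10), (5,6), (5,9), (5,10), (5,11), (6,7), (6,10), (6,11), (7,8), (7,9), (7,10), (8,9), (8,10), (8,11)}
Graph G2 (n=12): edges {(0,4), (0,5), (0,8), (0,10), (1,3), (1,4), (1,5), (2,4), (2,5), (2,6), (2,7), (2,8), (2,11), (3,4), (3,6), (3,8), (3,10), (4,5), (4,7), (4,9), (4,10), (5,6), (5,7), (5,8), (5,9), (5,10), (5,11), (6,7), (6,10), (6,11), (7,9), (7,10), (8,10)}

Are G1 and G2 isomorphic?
No, not isomorphic

The graphs are NOT isomorphic.

Counting triangles (3-cliques): G1 has 42, G2 has 30.
Triangle count is an isomorphism invariant, so differing triangle counts rule out isomorphism.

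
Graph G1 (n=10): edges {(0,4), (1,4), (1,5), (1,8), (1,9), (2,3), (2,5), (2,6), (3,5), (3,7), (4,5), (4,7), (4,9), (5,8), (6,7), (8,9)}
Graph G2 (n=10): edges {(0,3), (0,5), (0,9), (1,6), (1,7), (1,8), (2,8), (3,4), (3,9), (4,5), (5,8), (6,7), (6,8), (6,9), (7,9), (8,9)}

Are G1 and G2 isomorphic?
Yes, isomorphic

The graphs are isomorphic.
One valid mapping φ: V(G1) → V(G2): 0→2, 1→6, 2→3, 3→0, 4→8, 5→9, 6→4, 7→5, 8→7, 9→1

Verify φ preserves adjacency — for each edge of G1, its image is an edge of G2:
  (0,4) → (φ(0),φ(4)) = (2,8) ∈ E(G2) ✓
  (1,4) → (φ(1),φ(4)) = (6,8) ∈ E(G2) ✓
  (1,5) → (φ(1),φ(5)) = (6,9) ∈ E(G2) ✓
  (1,8) → (φ(1),φ(8)) = (6,7) ∈ E(G2) ✓
  (1,9) → (φ(1),φ(9)) = (1,6) ∈ E(G2) ✓
  (2,3) → (φ(2),φ(3)) = (0,3) ∈ E(G2) ✓
  (2,5) → (φ(2),φ(5)) = (3,9) ∈ E(G2) ✓
  (2,6) → (φ(2),φ(6)) = (3,4) ∈ E(G2) ✓
  (3,5) → (φ(3),φ(5)) = (0,9) ∈ E(G2) ✓
  (3,7) → (φ(3),φ(7)) = (0,5) ∈ E(G2) ✓
  (4,5) → (φ(4),φ(5)) = (8,9) ∈ E(G2) ✓
  (4,7) → (φ(4),φ(7)) = (5,8) ∈ E(G2) ✓
  (4,9) → (φ(4),φ(9)) = (1,8) ∈ E(G2) ✓
  (5,8) → (φ(5),φ(8)) = (7,9) ∈ E(G2) ✓
  (6,7) → (φ(6),φ(7)) = (4,5) ∈ E(G2) ✓
  (8,9) → (φ(8),φ(9)) = (1,7) ∈ E(G2) ✓
All 16 edges of G1 map to edges of G2, and |E(G1)| = |E(G2)| = 16, so φ is a bijection on edges as well as vertices. Hence G1 ≅ G2.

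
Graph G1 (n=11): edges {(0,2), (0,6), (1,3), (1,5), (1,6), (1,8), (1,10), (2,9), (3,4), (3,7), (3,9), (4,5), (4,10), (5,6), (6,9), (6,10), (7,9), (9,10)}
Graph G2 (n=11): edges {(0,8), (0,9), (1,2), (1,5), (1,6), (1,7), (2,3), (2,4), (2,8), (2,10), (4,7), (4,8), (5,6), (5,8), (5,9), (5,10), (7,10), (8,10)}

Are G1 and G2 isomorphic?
Yes, isomorphic

The graphs are isomorphic.
One valid mapping φ: V(G1) → V(G2): 0→0, 1→2, 2→9, 3→1, 4→7, 5→4, 6→8, 7→6, 8→3, 9→5, 10→10

Verify φ preserves adjacency — for each edge of G1, its image is an edge of G2:
  (0,2) → (φ(0),φ(2)) = (0,9) ∈ E(G2) ✓
  (0,6) → (φ(0),φ(6)) = (0,8) ∈ E(G2) ✓
  (1,3) → (φ(1),φ(3)) = (1,2) ∈ E(G2) ✓
  (1,5) → (φ(1),φ(5)) = (2,4) ∈ E(G2) ✓
  (1,6) → (φ(1),φ(6)) = (2,8) ∈ E(G2) ✓
  (1,8) → (φ(1),φ(8)) = (2,3) ∈ E(G2) ✓
  (1,10) → (φ(1),φ(10)) = (2,10) ∈ E(G2) ✓
  (2,9) → (φ(2),φ(9)) = (5,9) ∈ E(G2) ✓
  (3,4) → (φ(3),φ(4)) = (1,7) ∈ E(G2) ✓
  (3,7) → (φ(3),φ(7)) = (1,6) ∈ E(G2) ✓
  (3,9) → (φ(3),φ(9)) = (1,5) ∈ E(G2) ✓
  (4,5) → (φ(4),φ(5)) = (4,7) ∈ E(G2) ✓
  (4,10) → (φ(4),φ(10)) = (7,10) ∈ E(G2) ✓
  (5,6) → (φ(5),φ(6)) = (4,8) ∈ E(G2) ✓
  (6,9) → (φ(6),φ(9)) = (5,8) ∈ E(G2) ✓
  (6,10) → (φ(6),φ(10)) = (8,10) ∈ E(G2) ✓
  (7,9) → (φ(7),φ(9)) = (5,6) ∈ E(G2) ✓
  (9,10) → (φ(9),φ(10)) = (5,10) ∈ E(G2) ✓
All 18 edges of G1 map to edges of G2, and |E(G1)| = |E(G2)| = 18, so φ is a bijection on edges as well as vertices. Hence G1 ≅ G2.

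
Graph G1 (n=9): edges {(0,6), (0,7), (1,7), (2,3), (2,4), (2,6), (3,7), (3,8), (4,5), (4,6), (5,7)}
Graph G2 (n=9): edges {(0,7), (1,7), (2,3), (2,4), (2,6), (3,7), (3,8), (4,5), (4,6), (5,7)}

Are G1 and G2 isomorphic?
No, not isomorphic

The graphs are NOT isomorphic.

Counting edges: G1 has 11 edge(s); G2 has 10 edge(s).
Edge count is an isomorphism invariant (a bijection on vertices induces a bijection on edges), so differing edge counts rule out isomorphism.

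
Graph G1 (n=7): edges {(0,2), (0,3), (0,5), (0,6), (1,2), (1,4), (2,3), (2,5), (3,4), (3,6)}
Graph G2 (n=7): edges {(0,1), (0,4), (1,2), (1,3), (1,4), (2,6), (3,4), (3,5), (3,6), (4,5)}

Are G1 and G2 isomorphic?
Yes, isomorphic

The graphs are isomorphic.
One valid mapping φ: V(G1) → V(G2): 0→4, 1→2, 2→1, 3→3, 4→6, 5→0, 6→5

Verify φ preserves adjacency — for each edge of G1, its image is an edge of G2:
  (0,2) → (φ(0),φ(2)) = (1,4) ∈ E(G2) ✓
  (0,3) → (φ(0),φ(3)) = (3,4) ∈ E(G2) ✓
  (0,5) → (φ(0),φ(5)) = (0,4) ∈ E(G2) ✓
  (0,6) → (φ(0),φ(6)) = (4,5) ∈ E(G2) ✓
  (1,2) → (φ(1),φ(2)) = (1,2) ∈ E(G2) ✓
  (1,4) → (φ(1),φ(4)) = (2,6) ∈ E(G2) ✓
  (2,3) → (φ(2),φ(3)) = (1,3) ∈ E(G2) ✓
  (2,5) → (φ(2),φ(5)) = (0,1) ∈ E(G2) ✓
  (3,4) → (φ(3),φ(4)) = (3,6) ∈ E(G2) ✓
  (3,6) → (φ(3),φ(6)) = (3,5) ∈ E(G2) ✓
All 10 edges of G1 map to edges of G2, and |E(G1)| = |E(G2)| = 10, so φ is a bijection on edges as well as vertices. Hence G1 ≅ G2.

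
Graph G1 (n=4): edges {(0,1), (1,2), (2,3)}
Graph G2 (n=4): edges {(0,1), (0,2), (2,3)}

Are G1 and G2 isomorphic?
Yes, isomorphic

The graphs are isomorphic.
One valid mapping φ: V(G1) → V(G2): 0→1, 1→0, 2→2, 3→3

Verify φ preserves adjacency — for each edge of G1, its image is an edge of G2:
  (0,1) → (φ(0),φ(1)) = (0,1) ∈ E(G2) ✓
  (1,2) → (φ(1),φ(2)) = (0,2) ∈ E(G2) ✓
  (2,3) → (φ(2),φ(3)) = (2,3) ∈ E(G2) ✓
All 3 edges of G1 map to edges of G2, and |E(G1)| = |E(G2)| = 3, so φ is a bijection on edges as well as vertices. Hence G1 ≅ G2.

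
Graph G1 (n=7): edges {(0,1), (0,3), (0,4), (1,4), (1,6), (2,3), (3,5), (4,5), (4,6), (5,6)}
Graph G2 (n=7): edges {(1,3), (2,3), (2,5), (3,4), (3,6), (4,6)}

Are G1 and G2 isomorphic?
No, not isomorphic

The graphs are NOT isomorphic.

Connected components of G1: 1 component(s) with vertex sets [[0, 1, 2, 3, 4, 5, 6]], sizes [7].
Connected components of G2: 2 component(s) with vertex sets [[0], [1, 2, 3, 4, 5, 6]], sizes [1, 6].
The number of connected components (and the multiset of component sizes) is an isomorphism invariant — an isomorphism maps each component of G1 bijectively onto a component of G2. Since G1 has 1 component(s) and G2 has 2, they cannot be isomorphic.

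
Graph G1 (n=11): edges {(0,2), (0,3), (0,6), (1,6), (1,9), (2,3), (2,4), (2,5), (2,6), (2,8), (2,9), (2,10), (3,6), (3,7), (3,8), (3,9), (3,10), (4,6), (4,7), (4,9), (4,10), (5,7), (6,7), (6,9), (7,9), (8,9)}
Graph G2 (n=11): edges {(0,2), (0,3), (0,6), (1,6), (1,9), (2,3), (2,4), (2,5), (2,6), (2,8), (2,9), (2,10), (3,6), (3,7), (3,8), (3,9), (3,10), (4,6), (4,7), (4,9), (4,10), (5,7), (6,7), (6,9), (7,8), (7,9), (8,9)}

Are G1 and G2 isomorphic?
No, not isomorphic

The graphs are NOT isomorphic.

Counting edges: G1 has 26 edge(s); G2 has 27 edge(s).
Edge count is an isomorphism invariant (a bijection on vertices induces a bijection on edges), so differing edge counts rule out isomorphism.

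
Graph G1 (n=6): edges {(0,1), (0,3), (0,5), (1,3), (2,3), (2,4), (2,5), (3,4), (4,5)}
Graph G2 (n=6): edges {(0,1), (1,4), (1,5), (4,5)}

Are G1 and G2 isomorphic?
No, not isomorphic

The graphs are NOT isomorphic.

Counting triangles (3-cliques): G1 has 3, G2 has 1.
Triangle count is an isomorphism invariant, so differing triangle counts rule out isomorphism.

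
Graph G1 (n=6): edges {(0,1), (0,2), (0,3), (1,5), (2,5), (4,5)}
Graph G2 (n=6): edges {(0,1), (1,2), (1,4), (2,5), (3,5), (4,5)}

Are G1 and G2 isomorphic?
Yes, isomorphic

The graphs are isomorphic.
One valid mapping φ: V(G1) → V(G2): 0→5, 1→4, 2→2, 3→3, 4→0, 5→1

Verify φ preserves adjacency — for each edge of G1, its image is an edge of G2:
  (0,1) → (φ(0),φ(1)) = (4,5) ∈ E(G2) ✓
  (0,2) → (φ(0),φ(2)) = (2,5) ∈ E(G2) ✓
  (0,3) → (φ(0),φ(3)) = (3,5) ∈ E(G2) ✓
  (1,5) → (φ(1),φ(5)) = (1,4) ∈ E(G2) ✓
  (2,5) → (φ(2),φ(5)) = (1,2) ∈ E(G2) ✓
  (4,5) → (φ(4),φ(5)) = (0,1) ∈ E(G2) ✓
All 6 edges of G1 map to edges of G2, and |E(G1)| = |E(G2)| = 6, so φ is a bijection on edges as well as vertices. Hence G1 ≅ G2.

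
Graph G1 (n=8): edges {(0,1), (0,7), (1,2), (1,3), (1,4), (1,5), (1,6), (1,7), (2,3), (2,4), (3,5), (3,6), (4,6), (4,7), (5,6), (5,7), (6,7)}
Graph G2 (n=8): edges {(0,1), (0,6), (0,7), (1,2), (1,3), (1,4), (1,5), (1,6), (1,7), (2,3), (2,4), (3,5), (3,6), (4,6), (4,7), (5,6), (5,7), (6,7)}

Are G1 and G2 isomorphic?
No, not isomorphic

The graphs are NOT isomorphic.

Counting edges: G1 has 17 edge(s); G2 has 18 edge(s).
Edge count is an isomorphism invariant (a bijection on vertices induces a bijection on edges), so differing edge counts rule out isomorphism.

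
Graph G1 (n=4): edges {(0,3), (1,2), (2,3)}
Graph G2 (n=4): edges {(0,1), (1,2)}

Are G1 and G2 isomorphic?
No, not isomorphic

The graphs are NOT isomorphic.

Connected components of G1: 1 component(s) with vertex sets [[0, 1, 2, 3]], sizes [4].
Connected components of G2: 2 component(s) with vertex sets [[3], [0, 1, 2]], sizes [1, 3].
The number of connected components (and the multiset of component sizes) is an isomorphism invariant — an isomorphism maps each component of G1 bijectively onto a component of G2. Since G1 has 1 component(s) and G2 has 2, they cannot be isomorphic.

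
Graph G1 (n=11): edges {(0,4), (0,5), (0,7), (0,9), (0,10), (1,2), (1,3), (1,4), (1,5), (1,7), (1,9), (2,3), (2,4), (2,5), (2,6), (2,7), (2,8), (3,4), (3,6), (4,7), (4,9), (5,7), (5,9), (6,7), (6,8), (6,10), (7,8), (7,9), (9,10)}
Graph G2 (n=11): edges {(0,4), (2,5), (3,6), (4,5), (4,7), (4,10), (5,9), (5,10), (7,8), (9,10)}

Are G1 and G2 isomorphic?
No, not isomorphic

The graphs are NOT isomorphic.

Connected components of G1: 1 component(s) with vertex sets [[0, 1, 2, 3, 4, 5, 6, 7, 8, 9, 10]], sizes [11].
Connected components of G2: 3 component(s) with vertex sets [[1], [3, 6], [0, 2, 4, 5, 7, 8, 9, 10]], sizes [1, 2, 8].
The number of connected components (and the multiset of component sizes) is an isomorphism invariant — an isomorphism maps each component of G1 bijectively onto a component of G2. Since G1 has 1 component(s) and G2 has 3, they cannot be isomorphic.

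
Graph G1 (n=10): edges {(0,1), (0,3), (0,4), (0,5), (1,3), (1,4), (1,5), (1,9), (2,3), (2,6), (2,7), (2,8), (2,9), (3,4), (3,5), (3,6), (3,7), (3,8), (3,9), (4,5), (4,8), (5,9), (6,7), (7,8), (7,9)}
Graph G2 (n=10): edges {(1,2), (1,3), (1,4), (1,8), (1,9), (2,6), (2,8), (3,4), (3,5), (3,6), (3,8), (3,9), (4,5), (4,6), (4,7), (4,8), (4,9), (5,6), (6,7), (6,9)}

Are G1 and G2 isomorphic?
No, not isomorphic

The graphs are NOT isomorphic.

Connected components of G1: 1 component(s) with vertex sets [[0, 1, 2, 3, 4, 5, 6, 7, 8, 9]], sizes [10].
Connected components of G2: 2 component(s) with vertex sets [[0], [1, 2, 3, 4, 5, 6, 7, 8, 9]], sizes [1, 9].
The number of connected components (and the multiset of component sizes) is an isomorphism invariant — an isomorphism maps each component of G1 bijectively onto a component of G2. Since G1 has 1 component(s) and G2 has 2, they cannot be isomorphic.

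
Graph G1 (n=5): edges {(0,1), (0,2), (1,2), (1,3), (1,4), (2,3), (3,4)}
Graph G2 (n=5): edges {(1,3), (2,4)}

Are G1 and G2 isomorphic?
No, not isomorphic

The graphs are NOT isomorphic.

Connected components of G1: 1 component(s) with vertex sets [[0, 1, 2, 3, 4]], sizes [5].
Connected components of G2: 3 component(s) with vertex sets [[0], [1, 3], [2, 4]], sizes [1, 2, 2].
The number of connected components (and the multiset of component sizes) is an isomorphism invariant — an isomorphism maps each component of G1 bijectively onto a component of G2. Since G1 has 1 component(s) and G2 has 3, they cannot be isomorphic.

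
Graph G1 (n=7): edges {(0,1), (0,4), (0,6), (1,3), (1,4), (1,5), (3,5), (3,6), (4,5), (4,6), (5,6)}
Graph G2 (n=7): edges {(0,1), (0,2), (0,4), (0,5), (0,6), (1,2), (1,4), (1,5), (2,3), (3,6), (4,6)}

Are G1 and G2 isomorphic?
No, not isomorphic

The graphs are NOT isomorphic.

Degrees in G1: deg(0)=3, deg(1)=4, deg(2)=0, deg(3)=3, deg(4)=4, deg(5)=4, deg(6)=4.
Sorted degree sequence of G1: [4, 4, 4, 4, 3, 3, 0].
Degrees in G2: deg(0)=5, deg(1)=4, deg(2)=3, deg(3)=2, deg(4)=3, deg(5)=2, deg(6)=3.
Sorted degree sequence of G2: [5, 4, 3, 3, 3, 2, 2].
The (sorted) degree sequence is an isomorphism invariant, so since G1 and G2 have different degree sequences they cannot be isomorphic.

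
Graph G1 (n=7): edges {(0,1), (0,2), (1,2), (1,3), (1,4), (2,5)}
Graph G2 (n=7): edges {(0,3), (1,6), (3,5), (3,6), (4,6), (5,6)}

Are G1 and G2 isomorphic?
Yes, isomorphic

The graphs are isomorphic.
One valid mapping φ: V(G1) → V(G2): 0→5, 1→6, 2→3, 3→1, 4→4, 5→0, 6→2

Verify φ preserves adjacency — for each edge of G1, its image is an edge of G2:
  (0,1) → (φ(0),φ(1)) = (5,6) ∈ E(G2) ✓
  (0,2) → (φ(0),φ(2)) = (3,5) ∈ E(G2) ✓
  (1,2) → (φ(1),φ(2)) = (3,6) ∈ E(G2) ✓
  (1,3) → (φ(1),φ(3)) = (1,6) ∈ E(G2) ✓
  (1,4) → (φ(1),φ(4)) = (4,6) ∈ E(G2) ✓
  (2,5) → (φ(2),φ(5)) = (0,3) ∈ E(G2) ✓
All 6 edges of G1 map to edges of G2, and |E(G1)| = |E(G2)| = 6, so φ is a bijection on edges as well as vertices. Hence G1 ≅ G2.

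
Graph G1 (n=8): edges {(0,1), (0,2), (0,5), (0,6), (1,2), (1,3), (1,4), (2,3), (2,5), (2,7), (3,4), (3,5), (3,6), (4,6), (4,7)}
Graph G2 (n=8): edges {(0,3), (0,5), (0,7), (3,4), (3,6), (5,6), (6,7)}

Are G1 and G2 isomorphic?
No, not isomorphic

The graphs are NOT isomorphic.

Connected components of G1: 1 component(s) with vertex sets [[0, 1, 2, 3, 4, 5, 6, 7]], sizes [8].
Connected components of G2: 3 component(s) with vertex sets [[1], [2], [0, 3, 4, 5, 6, 7]], sizes [1, 1, 6].
The number of connected components (and the multiset of component sizes) is an isomorphism invariant — an isomorphism maps each component of G1 bijectively onto a component of G2. Since G1 has 1 component(s) and G2 has 3, they cannot be isomorphic.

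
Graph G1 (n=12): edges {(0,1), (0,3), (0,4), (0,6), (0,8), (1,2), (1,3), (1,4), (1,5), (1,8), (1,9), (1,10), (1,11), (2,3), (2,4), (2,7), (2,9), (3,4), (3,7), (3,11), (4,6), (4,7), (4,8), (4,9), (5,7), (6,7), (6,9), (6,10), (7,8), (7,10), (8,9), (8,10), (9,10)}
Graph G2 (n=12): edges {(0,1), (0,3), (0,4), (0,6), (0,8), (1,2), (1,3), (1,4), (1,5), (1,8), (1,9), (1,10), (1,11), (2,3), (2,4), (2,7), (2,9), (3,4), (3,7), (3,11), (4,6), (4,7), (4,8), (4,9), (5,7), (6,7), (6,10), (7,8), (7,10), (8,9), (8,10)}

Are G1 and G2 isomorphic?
No, not isomorphic

The graphs are NOT isomorphic.

Counting edges: G1 has 33 edge(s); G2 has 31 edge(s).
Edge count is an isomorphism invariant (a bijection on vertices induces a bijection on edges), so differing edge counts rule out isomorphism.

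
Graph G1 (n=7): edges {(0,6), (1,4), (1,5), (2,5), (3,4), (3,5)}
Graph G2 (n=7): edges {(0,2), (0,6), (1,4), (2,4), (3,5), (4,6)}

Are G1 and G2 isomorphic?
Yes, isomorphic

The graphs are isomorphic.
One valid mapping φ: V(G1) → V(G2): 0→3, 1→2, 2→1, 3→6, 4→0, 5→4, 6→5

Verify φ preserves adjacency — for each edge of G1, its image is an edge of G2:
  (0,6) → (φ(0),φ(6)) = (3,5) ∈ E(G2) ✓
  (1,4) → (φ(1),φ(4)) = (0,2) ∈ E(G2) ✓
  (1,5) → (φ(1),φ(5)) = (2,4) ∈ E(G2) ✓
  (2,5) → (φ(2),φ(5)) = (1,4) ∈ E(G2) ✓
  (3,4) → (φ(3),φ(4)) = (0,6) ∈ E(G2) ✓
  (3,5) → (φ(3),φ(5)) = (4,6) ∈ E(G2) ✓
All 6 edges of G1 map to edges of G2, and |E(G1)| = |E(G2)| = 6, so φ is a bijection on edges as well as vertices. Hence G1 ≅ G2.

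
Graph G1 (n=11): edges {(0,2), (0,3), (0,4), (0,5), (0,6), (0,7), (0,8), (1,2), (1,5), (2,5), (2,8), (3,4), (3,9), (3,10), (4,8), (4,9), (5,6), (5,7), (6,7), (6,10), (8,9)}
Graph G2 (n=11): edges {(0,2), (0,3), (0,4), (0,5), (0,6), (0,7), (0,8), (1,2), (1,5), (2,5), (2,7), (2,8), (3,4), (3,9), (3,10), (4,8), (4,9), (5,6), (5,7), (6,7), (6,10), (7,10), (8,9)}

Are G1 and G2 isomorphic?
No, not isomorphic

The graphs are NOT isomorphic.

Counting edges: G1 has 21 edge(s); G2 has 23 edge(s).
Edge count is an isomorphism invariant (a bijection on vertices induces a bijection on edges), so differing edge counts rule out isomorphism.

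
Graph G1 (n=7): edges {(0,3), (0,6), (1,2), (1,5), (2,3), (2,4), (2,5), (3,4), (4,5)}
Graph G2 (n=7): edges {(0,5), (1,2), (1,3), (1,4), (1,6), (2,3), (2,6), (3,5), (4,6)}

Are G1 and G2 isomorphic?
Yes, isomorphic

The graphs are isomorphic.
One valid mapping φ: V(G1) → V(G2): 0→5, 1→4, 2→1, 3→3, 4→2, 5→6, 6→0

Verify φ preserves adjacency — for each edge of G1, its image is an edge of G2:
  (0,3) → (φ(0),φ(3)) = (3,5) ∈ E(G2) ✓
  (0,6) → (φ(0),φ(6)) = (0,5) ∈ E(G2) ✓
  (1,2) → (φ(1),φ(2)) = (1,4) ∈ E(G2) ✓
  (1,5) → (φ(1),φ(5)) = (4,6) ∈ E(G2) ✓
  (2,3) → (φ(2),φ(3)) = (1,3) ∈ E(G2) ✓
  (2,4) → (φ(2),φ(4)) = (1,2) ∈ E(G2) ✓
  (2,5) → (φ(2),φ(5)) = (1,6) ∈ E(G2) ✓
  (3,4) → (φ(3),φ(4)) = (2,3) ∈ E(G2) ✓
  (4,5) → (φ(4),φ(5)) = (2,6) ∈ E(G2) ✓
All 9 edges of G1 map to edges of G2, and |E(G1)| = |E(G2)| = 9, so φ is a bijection on edges as well as vertices. Hence G1 ≅ G2.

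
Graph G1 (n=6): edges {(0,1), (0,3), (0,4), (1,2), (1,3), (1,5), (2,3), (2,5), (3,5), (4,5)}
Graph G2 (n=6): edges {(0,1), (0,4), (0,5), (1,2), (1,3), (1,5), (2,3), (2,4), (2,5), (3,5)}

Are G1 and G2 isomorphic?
Yes, isomorphic

The graphs are isomorphic.
One valid mapping φ: V(G1) → V(G2): 0→0, 1→1, 2→3, 3→5, 4→4, 5→2

Verify φ preserves adjacency — for each edge of G1, its image is an edge of G2:
  (0,1) → (φ(0),φ(1)) = (0,1) ∈ E(G2) ✓
  (0,3) → (φ(0),φ(3)) = (0,5) ∈ E(G2) ✓
  (0,4) → (φ(0),φ(4)) = (0,4) ∈ E(G2) ✓
  (1,2) → (φ(1),φ(2)) = (1,3) ∈ E(G2) ✓
  (1,3) → (φ(1),φ(3)) = (1,5) ∈ E(G2) ✓
  (1,5) → (φ(1),φ(5)) = (1,2) ∈ E(G2) ✓
  (2,3) → (φ(2),φ(3)) = (3,5) ∈ E(G2) ✓
  (2,5) → (φ(2),φ(5)) = (2,3) ∈ E(G2) ✓
  (3,5) → (φ(3),φ(5)) = (2,5) ∈ E(G2) ✓
  (4,5) → (φ(4),φ(5)) = (2,4) ∈ E(G2) ✓
All 10 edges of G1 map to edges of G2, and |E(G1)| = |E(G2)| = 10, so φ is a bijection on edges as well as vertices. Hence G1 ≅ G2.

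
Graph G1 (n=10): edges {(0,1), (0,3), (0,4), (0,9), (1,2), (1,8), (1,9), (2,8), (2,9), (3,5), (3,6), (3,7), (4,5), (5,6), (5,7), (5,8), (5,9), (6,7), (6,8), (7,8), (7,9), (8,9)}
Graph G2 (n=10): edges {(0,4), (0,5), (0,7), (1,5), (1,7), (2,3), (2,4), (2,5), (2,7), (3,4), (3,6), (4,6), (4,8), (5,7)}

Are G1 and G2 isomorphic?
No, not isomorphic

The graphs are NOT isomorphic.

Connected components of G1: 1 component(s) with vertex sets [[0, 1, 2, 3, 4, 5, 6, 7, 8, 9]], sizes [10].
Connected components of G2: 2 component(s) with vertex sets [[9], [0, 1, 2, 3, 4, 5, 6, 7, 8]], sizes [1, 9].
The number of connected components (and the multiset of component sizes) is an isomorphism invariant — an isomorphism maps each component of G1 bijectively onto a component of G2. Since G1 has 1 component(s) and G2 has 2, they cannot be isomorphic.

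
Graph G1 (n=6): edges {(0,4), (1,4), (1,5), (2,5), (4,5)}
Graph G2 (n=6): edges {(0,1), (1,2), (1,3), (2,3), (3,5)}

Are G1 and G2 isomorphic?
Yes, isomorphic

The graphs are isomorphic.
One valid mapping φ: V(G1) → V(G2): 0→0, 1→2, 2→5, 3→4, 4→1, 5→3

Verify φ preserves adjacency — for each edge of G1, its image is an edge of G2:
  (0,4) → (φ(0),φ(4)) = (0,1) ∈ E(G2) ✓
  (1,4) → (φ(1),φ(4)) = (1,2) ∈ E(G2) ✓
  (1,5) → (φ(1),φ(5)) = (2,3) ∈ E(G2) ✓
  (2,5) → (φ(2),φ(5)) = (3,5) ∈ E(G2) ✓
  (4,5) → (φ(4),φ(5)) = (1,3) ∈ E(G2) ✓
All 5 edges of G1 map to edges of G2, and |E(G1)| = |E(G2)| = 5, so φ is a bijection on edges as well as vertices. Hence G1 ≅ G2.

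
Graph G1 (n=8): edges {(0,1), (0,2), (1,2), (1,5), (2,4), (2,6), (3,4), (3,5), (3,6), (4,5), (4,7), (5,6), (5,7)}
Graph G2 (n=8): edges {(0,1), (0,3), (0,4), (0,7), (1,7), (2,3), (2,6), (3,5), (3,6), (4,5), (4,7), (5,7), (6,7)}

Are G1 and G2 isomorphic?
Yes, isomorphic

The graphs are isomorphic.
One valid mapping φ: V(G1) → V(G2): 0→2, 1→6, 2→3, 3→4, 4→0, 5→7, 6→5, 7→1

Verify φ preserves adjacency — for each edge of G1, its image is an edge of G2:
  (0,1) → (φ(0),φ(1)) = (2,6) ∈ E(G2) ✓
  (0,2) → (φ(0),φ(2)) = (2,3) ∈ E(G2) ✓
  (1,2) → (φ(1),φ(2)) = (3,6) ∈ E(G2) ✓
  (1,5) → (φ(1),φ(5)) = (6,7) ∈ E(G2) ✓
  (2,4) → (φ(2),φ(4)) = (0,3) ∈ E(G2) ✓
  (2,6) → (φ(2),φ(6)) = (3,5) ∈ E(G2) ✓
  (3,4) → (φ(3),φ(4)) = (0,4) ∈ E(G2) ✓
  (3,5) → (φ(3),φ(5)) = (4,7) ∈ E(G2) ✓
  (3,6) → (φ(3),φ(6)) = (4,5) ∈ E(G2) ✓
  (4,5) → (φ(4),φ(5)) = (0,7) ∈ E(G2) ✓
  (4,7) → (φ(4),φ(7)) = (0,1) ∈ E(G2) ✓
  (5,6) → (φ(5),φ(6)) = (5,7) ∈ E(G2) ✓
  (5,7) → (φ(5),φ(7)) = (1,7) ∈ E(G2) ✓
All 13 edges of G1 map to edges of G2, and |E(G1)| = |E(G2)| = 13, so φ is a bijection on edges as well as vertices. Hence G1 ≅ G2.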